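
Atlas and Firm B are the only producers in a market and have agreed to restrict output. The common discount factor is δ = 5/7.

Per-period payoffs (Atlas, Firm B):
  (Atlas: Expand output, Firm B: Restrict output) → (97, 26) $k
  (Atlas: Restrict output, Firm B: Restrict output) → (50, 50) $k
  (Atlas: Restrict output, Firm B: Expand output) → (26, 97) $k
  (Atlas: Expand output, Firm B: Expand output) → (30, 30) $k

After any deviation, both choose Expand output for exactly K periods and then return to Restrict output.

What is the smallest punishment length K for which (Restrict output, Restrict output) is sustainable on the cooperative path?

9

Need Σ_{k=1}^{K} δ^k ≥ (97−50)/(50−30) = 2.3500 at δ = 5/7.
At K = 8 the sum is 2.3306 < 2.3500; at K = 9 it is 2.3790 ≥ 2.3500.
So the minimum punishment length is K = 9.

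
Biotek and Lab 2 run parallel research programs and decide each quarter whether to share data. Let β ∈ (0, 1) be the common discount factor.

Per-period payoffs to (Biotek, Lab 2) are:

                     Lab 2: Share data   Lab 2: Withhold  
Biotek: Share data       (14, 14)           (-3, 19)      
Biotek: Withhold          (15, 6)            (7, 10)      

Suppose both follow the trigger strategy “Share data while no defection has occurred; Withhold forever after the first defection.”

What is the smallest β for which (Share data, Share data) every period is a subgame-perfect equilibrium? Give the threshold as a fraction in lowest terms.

5/9

Biotek's threshold: (15−14)/(15−7) = 1/8.
Lab 2's threshold: (19−14)/(19−10) = 5/9.
1/8 < 5/9, so Lab 2 binds and β* = 5/9.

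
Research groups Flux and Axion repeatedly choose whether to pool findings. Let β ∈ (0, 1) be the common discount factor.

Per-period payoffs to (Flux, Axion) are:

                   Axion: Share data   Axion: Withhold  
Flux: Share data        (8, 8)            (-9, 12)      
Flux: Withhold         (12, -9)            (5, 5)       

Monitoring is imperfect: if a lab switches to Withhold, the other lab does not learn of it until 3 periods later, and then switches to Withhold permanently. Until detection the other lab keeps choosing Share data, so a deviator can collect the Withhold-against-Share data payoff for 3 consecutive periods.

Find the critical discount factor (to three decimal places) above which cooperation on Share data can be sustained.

0.830

Deviating for the 3 undetected periods gains 12−8 = 4 per period over cooperation, then loses 8−5 = 3 per period forever once punishment starts.
Gain: 4(1 + β + … + β^2); loss: 3·β^3/(1−β).
No profitable deviation ⇔ 4(1−β^3) ≤ 3·β^3, i.e. β^3 ≥ 4/(4+3) = 4/7.
Hence β ≥ (4/7)^(1/3) ≈ 0.830.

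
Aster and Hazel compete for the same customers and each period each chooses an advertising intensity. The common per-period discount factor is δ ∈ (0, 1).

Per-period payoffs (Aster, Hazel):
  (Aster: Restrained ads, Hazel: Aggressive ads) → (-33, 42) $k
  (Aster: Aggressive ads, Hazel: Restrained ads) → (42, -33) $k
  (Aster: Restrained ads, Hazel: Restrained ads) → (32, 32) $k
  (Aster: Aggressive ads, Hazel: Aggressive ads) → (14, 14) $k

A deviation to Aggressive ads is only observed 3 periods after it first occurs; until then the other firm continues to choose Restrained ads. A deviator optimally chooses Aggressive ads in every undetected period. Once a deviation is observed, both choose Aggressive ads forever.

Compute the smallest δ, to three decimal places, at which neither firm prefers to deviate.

0.709

The best deviation is to choose Aggressive ads for all 3 undetected periods, earning 42 each, then 14 forever once detected.
Deviation value: 42(1−δ^3)/(1−δ) + 14δ^3/(1−δ); cooperation value: 32/(1−δ).
IC: 32 ≥ 42(1−δ^3) + 14δ^3 = 42 − 28δ^3.
So δ^3 ≥ 10/28 = 5/14, giving δ ≥ (5/14)^(1/3) ≈ 0.709.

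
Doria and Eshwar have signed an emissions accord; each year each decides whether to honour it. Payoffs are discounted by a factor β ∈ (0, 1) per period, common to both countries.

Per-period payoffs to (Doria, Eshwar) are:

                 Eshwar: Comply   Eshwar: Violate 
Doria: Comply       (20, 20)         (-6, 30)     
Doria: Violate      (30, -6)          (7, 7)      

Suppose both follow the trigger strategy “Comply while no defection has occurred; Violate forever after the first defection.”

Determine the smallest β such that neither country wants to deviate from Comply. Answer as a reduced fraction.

20/(1−β) ≥ 30 + 7β/(1−β)
20 ≥ 30 − 23β
β ≥ 10/23.

10/23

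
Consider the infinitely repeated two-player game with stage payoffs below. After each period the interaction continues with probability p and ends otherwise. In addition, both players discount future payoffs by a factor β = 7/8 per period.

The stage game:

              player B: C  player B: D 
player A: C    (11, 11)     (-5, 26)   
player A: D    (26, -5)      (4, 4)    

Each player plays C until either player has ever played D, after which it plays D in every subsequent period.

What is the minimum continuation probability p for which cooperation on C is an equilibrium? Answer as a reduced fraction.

60/77

Expected continuation weight on next period's payoff is β·p = 7/8·p, which plays the role of the discount factor.
Cooperation requires 7/8·p ≥ (26−11)/(26−4) = 15/22, hence p ≥ 60/77.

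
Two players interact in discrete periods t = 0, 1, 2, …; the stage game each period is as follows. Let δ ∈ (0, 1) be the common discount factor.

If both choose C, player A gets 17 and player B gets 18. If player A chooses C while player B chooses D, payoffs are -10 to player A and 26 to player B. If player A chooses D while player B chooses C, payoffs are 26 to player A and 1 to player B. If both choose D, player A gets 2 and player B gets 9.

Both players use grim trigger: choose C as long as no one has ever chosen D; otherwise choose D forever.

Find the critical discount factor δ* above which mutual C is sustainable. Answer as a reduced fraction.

8/17

For player A: deviation gain 26−17 = 9, per-period punishment loss 17−2 = 15. IC gives δ ≥ 9/24 = 3/8.
For player B: gain 8, loss 9 per period, so δ ≥ 8/17.
The tighter constraint is player B's, so cooperation needs δ ≥ 8/17.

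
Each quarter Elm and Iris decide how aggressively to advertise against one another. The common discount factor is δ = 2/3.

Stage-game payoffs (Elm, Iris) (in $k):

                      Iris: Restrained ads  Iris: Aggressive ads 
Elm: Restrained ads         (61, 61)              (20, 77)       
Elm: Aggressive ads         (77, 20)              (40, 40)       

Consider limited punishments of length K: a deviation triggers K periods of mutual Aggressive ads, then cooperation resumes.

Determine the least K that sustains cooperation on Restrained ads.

2

IC: δ(1−δ^K)/(1−δ) ≥ (77−61)/(61−40) = 16/21.
With δ = 2/3: need 1 − δ^K ≥ 16/21·(1−2/3)/(2/3), i.e. δ^K ≤ 0.6190.
Since (2/3)^1 = 0.6667 and (2/3)^2 = 0.4444, the smallest such K is 2.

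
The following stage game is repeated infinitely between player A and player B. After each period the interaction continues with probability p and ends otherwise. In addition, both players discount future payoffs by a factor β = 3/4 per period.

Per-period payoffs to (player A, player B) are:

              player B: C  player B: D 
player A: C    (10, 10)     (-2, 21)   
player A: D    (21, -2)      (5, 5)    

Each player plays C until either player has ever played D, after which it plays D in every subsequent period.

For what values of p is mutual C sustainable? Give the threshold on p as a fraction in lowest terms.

Expected continuation weight on next period's payoff is β·p = 3/4·p, which plays the role of the discount factor.
Cooperation requires 3/4·p ≥ (21−10)/(21−5) = 11/16, hence p ≥ 11/12.

11/12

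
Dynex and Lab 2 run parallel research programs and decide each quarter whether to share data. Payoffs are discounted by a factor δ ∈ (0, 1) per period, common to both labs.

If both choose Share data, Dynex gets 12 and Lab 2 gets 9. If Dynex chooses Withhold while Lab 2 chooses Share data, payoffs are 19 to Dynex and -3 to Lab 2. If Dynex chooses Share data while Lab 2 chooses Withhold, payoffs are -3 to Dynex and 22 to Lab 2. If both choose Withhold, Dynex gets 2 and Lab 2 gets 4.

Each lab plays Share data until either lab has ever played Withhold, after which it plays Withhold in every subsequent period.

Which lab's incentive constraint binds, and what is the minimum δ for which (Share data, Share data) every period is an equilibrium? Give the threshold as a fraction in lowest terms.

Lab 2; δ ≥ 13/18

For Dynex: deviation gain 19−12 = 7, per-period punishment loss 12−2 = 10. IC gives δ ≥ 7/17.
For Lab 2: gain 13, loss 5 per period, so δ ≥ 13/18.
The tighter constraint is Lab 2's, so cooperation needs δ ≥ 13/18.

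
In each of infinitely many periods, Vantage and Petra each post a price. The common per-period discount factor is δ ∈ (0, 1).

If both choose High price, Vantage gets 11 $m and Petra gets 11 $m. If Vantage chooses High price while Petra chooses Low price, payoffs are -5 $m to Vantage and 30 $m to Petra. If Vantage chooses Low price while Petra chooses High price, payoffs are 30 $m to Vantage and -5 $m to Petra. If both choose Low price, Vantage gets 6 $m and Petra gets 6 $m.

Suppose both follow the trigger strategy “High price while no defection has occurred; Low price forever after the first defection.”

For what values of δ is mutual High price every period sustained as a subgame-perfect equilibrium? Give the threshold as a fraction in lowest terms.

19/24

One-period gain from deviating is 30 − 11 = 19. The loss is 11 − 6 = 5 in every subsequent period, with present value 5·δ/(1−δ).
Deviation is unprofitable when 5·δ/(1−δ) ≥ 19, i.e. δ/(1−δ) ≥ 19/5.
Equivalently δ ≥ 19/(19+5) = 19/24.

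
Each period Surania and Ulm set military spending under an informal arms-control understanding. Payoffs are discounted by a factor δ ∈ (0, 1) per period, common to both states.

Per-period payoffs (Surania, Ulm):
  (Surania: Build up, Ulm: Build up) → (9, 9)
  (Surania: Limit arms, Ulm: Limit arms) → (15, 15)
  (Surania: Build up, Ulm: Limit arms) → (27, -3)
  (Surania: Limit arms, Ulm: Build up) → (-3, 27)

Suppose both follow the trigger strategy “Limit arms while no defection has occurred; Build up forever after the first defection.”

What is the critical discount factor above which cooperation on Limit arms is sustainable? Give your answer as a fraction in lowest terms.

Cooperation forever yields 15 each period: 15/(1−δ).
Deviating yields 27 once, then 9 forever: 27 + 9δ/(1−δ).
No profitable deviation requires 15/(1−δ) ≥ 27 + 9δ/(1−δ).
Multiplying by (1−δ): 15 ≥ 27(1−δ) + 9δ = 27 − 18δ.
So 18δ ≥ 12, i.e. δ ≥ 12/18 = 2/3.

2/3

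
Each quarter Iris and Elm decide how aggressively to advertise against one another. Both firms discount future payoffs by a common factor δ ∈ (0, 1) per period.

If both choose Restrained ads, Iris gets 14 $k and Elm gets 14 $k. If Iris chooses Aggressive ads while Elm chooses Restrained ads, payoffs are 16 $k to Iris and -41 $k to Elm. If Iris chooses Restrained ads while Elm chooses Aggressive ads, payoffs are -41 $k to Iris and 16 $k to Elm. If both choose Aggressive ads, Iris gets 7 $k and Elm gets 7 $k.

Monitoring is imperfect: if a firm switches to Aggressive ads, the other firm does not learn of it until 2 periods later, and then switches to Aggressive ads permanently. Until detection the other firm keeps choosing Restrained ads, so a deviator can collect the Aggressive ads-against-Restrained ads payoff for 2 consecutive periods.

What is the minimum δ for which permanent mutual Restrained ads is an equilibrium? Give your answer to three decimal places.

Deviating for the 2 undetected periods gains 16−14 = 2 per period over cooperation, then loses 14−7 = 7 per period forever once punishment starts.
Gain: 2(1 + δ + … + δ^1); loss: 7·δ^2/(1−δ).
No profitable deviation ⇔ 2(1−δ^2) ≤ 7·δ^2, i.e. δ^2 ≥ 2/(2+7) = 2/9.
Hence δ ≥ (2/9)^(1/2) ≈ 0.471.

0.471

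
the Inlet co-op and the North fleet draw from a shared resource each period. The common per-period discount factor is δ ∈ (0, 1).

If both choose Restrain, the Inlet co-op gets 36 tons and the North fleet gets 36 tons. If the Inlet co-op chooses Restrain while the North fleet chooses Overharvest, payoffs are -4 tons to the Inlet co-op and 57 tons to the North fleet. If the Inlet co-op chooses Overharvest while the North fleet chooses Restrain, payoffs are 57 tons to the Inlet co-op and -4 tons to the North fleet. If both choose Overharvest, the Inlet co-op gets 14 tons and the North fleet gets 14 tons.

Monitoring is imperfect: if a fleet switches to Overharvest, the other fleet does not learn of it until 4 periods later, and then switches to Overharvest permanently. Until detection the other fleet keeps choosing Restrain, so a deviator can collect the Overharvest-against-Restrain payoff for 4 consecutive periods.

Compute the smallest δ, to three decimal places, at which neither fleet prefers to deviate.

0.836

A deviator earns 57 for 4 periods, then 14 forever; cooperating earns 36 forever. Multiplying the IC by (1−δ):
36 ≥ 57(1−δ^4) + 14δ^4, so 43·δ^4 ≥ 21 and δ^4 ≥ 21/43.
δ ≥ (21/43)^(1/4) ≈ 0.836.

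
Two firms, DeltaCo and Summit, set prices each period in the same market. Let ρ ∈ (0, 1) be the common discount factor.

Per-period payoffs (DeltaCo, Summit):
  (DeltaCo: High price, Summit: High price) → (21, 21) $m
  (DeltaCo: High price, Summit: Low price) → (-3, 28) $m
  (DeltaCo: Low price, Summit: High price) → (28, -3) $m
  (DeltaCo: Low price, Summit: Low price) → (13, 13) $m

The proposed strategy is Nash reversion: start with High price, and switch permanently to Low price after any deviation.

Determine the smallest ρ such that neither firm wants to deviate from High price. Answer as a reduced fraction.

One-period gain from deviating is 28 − 21 = 7. The loss is 21 − 13 = 8 in every subsequent period, with present value 8·ρ/(1−ρ).
Deviation is unprofitable when 8·ρ/(1−ρ) ≥ 7, i.e. ρ/(1−ρ) ≥ 7/8.
Equivalently ρ ≥ 7/(7+8) = 7/15.

7/15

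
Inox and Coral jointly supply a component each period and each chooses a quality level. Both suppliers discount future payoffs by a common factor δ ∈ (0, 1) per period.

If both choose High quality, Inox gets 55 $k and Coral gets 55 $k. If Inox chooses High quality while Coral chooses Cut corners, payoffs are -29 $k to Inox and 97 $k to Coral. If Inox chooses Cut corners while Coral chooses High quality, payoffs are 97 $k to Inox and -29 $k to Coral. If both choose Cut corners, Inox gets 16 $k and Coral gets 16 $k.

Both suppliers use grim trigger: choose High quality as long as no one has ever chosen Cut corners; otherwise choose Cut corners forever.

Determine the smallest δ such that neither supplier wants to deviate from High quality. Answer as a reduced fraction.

One-period gain from deviating is 97 − 55 = 42. The loss is 55 − 16 = 39 in every subsequent period, with present value 39·δ/(1−δ).
Deviation is unprofitable when 39·δ/(1−δ) ≥ 42, i.e. δ/(1−δ) ≥ 14/13.
Equivalently δ ≥ 42/(42+39) = 14/27.

14/27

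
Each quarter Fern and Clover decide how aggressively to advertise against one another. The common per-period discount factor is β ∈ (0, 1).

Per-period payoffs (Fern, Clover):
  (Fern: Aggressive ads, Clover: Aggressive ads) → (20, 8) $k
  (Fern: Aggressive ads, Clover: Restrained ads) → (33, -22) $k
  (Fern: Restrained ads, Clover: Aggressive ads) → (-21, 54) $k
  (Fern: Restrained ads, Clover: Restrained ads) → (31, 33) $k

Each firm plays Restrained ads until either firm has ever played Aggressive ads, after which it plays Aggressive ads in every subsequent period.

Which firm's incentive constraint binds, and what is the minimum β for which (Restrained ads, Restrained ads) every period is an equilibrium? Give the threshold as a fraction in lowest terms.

Clover; β ≥ 21/46

Fern's threshold: (33−31)/(33−20) = 2/13.
Clover's threshold: (54−33)/(54−8) = 21/46.
2/13 < 21/46, so Clover binds and β* = 21/46.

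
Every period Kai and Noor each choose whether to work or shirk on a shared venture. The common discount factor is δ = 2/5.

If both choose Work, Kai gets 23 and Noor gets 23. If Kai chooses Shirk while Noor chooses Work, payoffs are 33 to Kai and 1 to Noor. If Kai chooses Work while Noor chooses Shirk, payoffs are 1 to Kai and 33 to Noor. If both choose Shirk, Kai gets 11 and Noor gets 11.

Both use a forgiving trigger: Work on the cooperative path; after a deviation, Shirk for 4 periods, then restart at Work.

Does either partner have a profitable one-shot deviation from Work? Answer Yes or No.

A one-shot deviation gives 33 now, then 11 for 4 periods, then back to 23.
Gain from deviating: (33−23) today; loss: (23−11) in each of the next 4 periods.
No-deviation condition: (23−11)(δ+…+δ^4) ≥ 33−23, i.e. δ+…+δ^4 ≥ 5/6.
At δ = 2/5: δ+…+δ^4 = 0.6496 < 0.8333.
So cooperation is not sustainable.

Yes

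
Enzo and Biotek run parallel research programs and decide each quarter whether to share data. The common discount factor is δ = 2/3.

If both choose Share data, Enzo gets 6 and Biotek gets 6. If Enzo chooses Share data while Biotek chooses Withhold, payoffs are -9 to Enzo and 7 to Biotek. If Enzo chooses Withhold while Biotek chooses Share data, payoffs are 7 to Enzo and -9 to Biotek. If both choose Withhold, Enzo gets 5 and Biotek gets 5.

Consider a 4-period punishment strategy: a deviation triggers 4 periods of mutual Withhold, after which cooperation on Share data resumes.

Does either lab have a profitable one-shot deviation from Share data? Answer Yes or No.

A one-shot deviation gives 7 now, then 5 for 4 periods, then back to 6.
Gain from deviating: (7−6) today; loss: (6−5) in each of the next 4 periods.
No-deviation condition: (6−5)(δ+…+δ^4) ≥ 7−6, i.e. δ+…+δ^4 ≥ 1.
At δ = 2/3: δ+…+δ^4 = 1.6049 ≥ 1.0000.
So cooperation is sustainable.

No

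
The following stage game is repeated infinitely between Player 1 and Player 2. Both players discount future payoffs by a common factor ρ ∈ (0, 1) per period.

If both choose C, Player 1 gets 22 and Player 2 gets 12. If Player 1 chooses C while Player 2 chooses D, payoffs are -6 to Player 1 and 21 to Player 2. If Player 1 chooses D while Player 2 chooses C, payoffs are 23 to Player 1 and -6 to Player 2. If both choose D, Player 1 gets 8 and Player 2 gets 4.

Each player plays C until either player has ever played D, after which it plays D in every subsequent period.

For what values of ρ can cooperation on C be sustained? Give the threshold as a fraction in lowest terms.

For Player 1: deviation gain 23−22 = 1, per-period punishment loss 22−8 = 14. IC gives ρ ≥ 1/15.
For Player 2: gain 9, loss 8 per period, so ρ ≥ 9/17.
The tighter constraint is Player 2's, so cooperation needs ρ ≥ 9/17.

9/17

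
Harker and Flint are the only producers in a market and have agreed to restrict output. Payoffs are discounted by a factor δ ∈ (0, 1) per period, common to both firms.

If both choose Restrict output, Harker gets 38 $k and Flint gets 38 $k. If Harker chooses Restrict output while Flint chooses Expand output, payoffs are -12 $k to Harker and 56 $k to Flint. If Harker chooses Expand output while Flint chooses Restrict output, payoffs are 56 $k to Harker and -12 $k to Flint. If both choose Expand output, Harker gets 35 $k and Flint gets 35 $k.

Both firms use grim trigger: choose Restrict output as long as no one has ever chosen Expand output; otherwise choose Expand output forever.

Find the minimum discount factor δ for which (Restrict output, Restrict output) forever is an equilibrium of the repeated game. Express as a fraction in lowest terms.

Cooperation forever yields 38 each period: 38/(1−δ).
Deviating yields 56 once, then 35 forever: 56 + 35δ/(1−δ).
No profitable deviation requires 38/(1−δ) ≥ 56 + 35δ/(1−δ).
Multiplying by (1−δ): 38 ≥ 56(1−δ) + 35δ = 56 − 21δ.
So 21δ ≥ 18, i.e. δ ≥ 18/21 = 6/7.

6/7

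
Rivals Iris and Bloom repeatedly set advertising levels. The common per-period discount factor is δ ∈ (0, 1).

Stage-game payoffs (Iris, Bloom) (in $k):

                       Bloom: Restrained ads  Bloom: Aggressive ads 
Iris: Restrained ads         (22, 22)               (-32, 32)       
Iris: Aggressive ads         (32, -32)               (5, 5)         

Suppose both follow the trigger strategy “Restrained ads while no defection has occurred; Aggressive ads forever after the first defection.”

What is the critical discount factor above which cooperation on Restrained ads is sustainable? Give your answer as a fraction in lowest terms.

One-period gain from deviating is 32 − 22 = 10. The loss is 22 − 5 = 17 in every subsequent period, with present value 17·δ/(1−δ).
Deviation is unprofitable when 17·δ/(1−δ) ≥ 10, i.e. δ/(1−δ) ≥ 10/17.
Equivalently δ ≥ 10/(10+17) = 10/27.

10/27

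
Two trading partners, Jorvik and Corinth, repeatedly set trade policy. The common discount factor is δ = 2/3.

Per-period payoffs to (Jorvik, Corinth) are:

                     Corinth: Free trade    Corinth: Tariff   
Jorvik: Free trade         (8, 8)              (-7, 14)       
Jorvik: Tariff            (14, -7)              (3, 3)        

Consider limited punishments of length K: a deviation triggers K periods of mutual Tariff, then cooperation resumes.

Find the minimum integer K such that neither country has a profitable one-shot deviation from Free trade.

Need Σ_{k=1}^{K} δ^k ≥ (14−8)/(8−3) = 1.2000 at δ = 2/3.
At K = 2 the sum is 1.1111 < 1.2000; at K = 3 it is 1.4074 ≥ 1.2000.
So the minimum punishment length is K = 3.

3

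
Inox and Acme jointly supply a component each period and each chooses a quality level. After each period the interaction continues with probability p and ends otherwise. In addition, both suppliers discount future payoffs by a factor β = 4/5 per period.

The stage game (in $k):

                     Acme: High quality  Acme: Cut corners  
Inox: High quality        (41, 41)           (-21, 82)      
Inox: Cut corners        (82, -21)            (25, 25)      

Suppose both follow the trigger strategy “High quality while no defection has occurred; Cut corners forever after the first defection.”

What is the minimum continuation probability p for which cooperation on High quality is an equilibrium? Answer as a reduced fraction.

205/228

With continuation probability p and discount β, the effective per-period discount factor is βp.
Grim-trigger IC: βp ≥ (82−41)/(82−25) = 41/57.
So p ≥ (41/57)/(4/5) = 205/228.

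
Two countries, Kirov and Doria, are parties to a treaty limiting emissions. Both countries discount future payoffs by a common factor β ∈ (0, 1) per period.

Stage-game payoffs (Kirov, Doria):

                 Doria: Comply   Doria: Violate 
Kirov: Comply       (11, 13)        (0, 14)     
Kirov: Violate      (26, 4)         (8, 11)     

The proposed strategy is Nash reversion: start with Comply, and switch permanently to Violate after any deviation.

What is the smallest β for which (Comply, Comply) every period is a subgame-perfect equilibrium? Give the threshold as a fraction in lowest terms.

Kirov: cooperation gives 11 each period; deviation gives 26 once then 8 forever.
  11/(1−β) ≥ 26 + 8β/(1−β) ⇒ β ≥ 15/18 = 5/6.
Doria: cooperation gives 13 each period; deviation gives 14 once then 11 forever.
  β ≥ 1/3.
Both must hold, so the binding constraint is Kirov's: β ≥ 5/6.

5/6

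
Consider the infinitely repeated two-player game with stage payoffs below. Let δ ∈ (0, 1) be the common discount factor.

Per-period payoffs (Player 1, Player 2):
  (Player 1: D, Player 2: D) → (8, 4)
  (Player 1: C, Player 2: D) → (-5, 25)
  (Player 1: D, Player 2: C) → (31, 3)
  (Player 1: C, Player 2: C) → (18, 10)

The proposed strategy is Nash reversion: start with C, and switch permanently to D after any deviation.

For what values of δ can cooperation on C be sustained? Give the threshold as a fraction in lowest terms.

5/7

Player 1's threshold: (31−18)/(31−8) = 13/23.
Player 2's threshold: (25−10)/(25−4) = 5/7.
13/23 < 5/7, so Player 2 binds and δ* = 5/7.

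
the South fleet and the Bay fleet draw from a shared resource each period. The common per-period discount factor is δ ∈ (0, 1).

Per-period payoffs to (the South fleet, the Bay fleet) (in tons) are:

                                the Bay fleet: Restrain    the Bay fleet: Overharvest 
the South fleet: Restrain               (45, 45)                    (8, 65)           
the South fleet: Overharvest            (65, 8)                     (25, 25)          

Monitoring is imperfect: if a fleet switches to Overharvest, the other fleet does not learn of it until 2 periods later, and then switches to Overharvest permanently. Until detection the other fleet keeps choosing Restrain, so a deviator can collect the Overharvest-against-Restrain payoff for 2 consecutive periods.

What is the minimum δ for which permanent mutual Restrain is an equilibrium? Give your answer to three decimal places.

0.707

The best deviation is to choose Overharvest for all 2 undetected periods, earning 65 each, then 25 forever once detected.
Deviation value: 65(1−δ^2)/(1−δ) + 25δ^2/(1−δ); cooperation value: 45/(1−δ).
IC: 45 ≥ 65(1−δ^2) + 25δ^2 = 65 − 40δ^2.
So δ^2 ≥ 20/40 = 1/2, giving δ ≥ (1/2)^(1/2) ≈ 0.707.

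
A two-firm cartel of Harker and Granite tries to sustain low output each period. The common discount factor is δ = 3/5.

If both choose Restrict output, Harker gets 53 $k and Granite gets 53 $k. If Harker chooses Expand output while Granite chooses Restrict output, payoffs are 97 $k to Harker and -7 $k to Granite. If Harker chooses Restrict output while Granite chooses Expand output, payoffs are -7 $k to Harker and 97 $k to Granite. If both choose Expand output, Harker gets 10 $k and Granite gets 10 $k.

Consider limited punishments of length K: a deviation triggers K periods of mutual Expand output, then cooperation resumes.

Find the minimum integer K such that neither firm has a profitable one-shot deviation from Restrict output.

IC: δ(1−δ^K)/(1−δ) ≥ (97−53)/(53−10) = 44/43.
With δ = 3/5: need 1 − δ^K ≥ 44/43·(1−3/5)/(3/5), i.e. δ^K ≤ 0.3178.
Since (3/5)^2 = 0.3600 and (3/5)^3 = 0.2160, the smallest such K is 3.

3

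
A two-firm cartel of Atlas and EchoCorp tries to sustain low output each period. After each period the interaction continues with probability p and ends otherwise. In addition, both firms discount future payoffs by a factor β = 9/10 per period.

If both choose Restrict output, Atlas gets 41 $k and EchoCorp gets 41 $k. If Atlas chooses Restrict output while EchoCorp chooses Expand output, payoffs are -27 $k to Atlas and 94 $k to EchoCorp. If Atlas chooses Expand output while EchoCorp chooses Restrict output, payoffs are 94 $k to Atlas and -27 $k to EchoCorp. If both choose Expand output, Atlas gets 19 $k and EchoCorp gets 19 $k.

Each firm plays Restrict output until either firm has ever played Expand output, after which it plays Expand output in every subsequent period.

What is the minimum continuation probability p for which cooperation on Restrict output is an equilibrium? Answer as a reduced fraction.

With continuation probability p and discount β, the effective per-period discount factor is βp.
Grim-trigger IC: βp ≥ (94−41)/(94−19) = 53/75.
So p ≥ (53/75)/(9/10) = 106/135.

106/135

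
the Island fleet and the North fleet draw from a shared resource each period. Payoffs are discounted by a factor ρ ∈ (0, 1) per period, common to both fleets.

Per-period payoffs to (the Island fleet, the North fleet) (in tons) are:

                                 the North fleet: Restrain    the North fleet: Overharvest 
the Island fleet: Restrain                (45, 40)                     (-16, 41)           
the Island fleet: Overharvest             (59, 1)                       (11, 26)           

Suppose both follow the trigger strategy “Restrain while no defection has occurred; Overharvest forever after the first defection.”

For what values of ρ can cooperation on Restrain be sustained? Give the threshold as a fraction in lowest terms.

7/24

the Island fleet: cooperation gives 45 each period; deviation gives 59 once then 11 forever.
  45/(1−ρ) ≥ 59 + 11ρ/(1−ρ) ⇒ ρ ≥ 14/48 = 7/24.
the North fleet: cooperation gives 40 each period; deviation gives 41 once then 26 forever.
  ρ ≥ 1/15.
Both must hold, so the binding constraint is the Island fleet's: ρ ≥ 7/24.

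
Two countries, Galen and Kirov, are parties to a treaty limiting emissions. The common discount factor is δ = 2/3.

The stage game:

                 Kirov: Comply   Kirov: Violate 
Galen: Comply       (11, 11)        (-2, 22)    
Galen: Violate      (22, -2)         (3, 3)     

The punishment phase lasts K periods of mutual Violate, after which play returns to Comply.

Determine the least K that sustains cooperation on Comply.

3

IC: δ(1−δ^K)/(1−δ) ≥ (22−11)/(11−3) = 11/8.
With δ = 2/3: need 1 − δ^K ≥ 11/8·(1−2/3)/(2/3), i.e. δ^K ≤ 0.3125.
Since (2/3)^2 = 0.4444 and (2/3)^3 = 0.2963, the smallest such K is 3.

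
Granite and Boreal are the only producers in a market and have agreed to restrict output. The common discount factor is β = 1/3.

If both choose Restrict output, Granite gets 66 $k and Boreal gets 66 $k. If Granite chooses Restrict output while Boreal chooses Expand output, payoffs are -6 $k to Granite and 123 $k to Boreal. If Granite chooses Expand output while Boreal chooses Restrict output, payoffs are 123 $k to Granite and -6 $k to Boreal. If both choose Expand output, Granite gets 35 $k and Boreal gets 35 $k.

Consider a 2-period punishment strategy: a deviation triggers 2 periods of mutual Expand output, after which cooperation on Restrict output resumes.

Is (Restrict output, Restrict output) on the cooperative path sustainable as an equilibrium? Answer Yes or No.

No

A one-shot deviation gives 123 now, then 35 for 2 periods, then back to 66.
Gain from deviating: (123−66) today; loss: (66−35) in each of the next 2 periods.
No-deviation condition: (66−35)(β+…+β^2) ≥ 123−66, i.e. β+…+β^2 ≥ 57/31.
At β = 1/3: β+…+β^2 = 0.4444 < 1.8387.
So cooperation is not sustainable.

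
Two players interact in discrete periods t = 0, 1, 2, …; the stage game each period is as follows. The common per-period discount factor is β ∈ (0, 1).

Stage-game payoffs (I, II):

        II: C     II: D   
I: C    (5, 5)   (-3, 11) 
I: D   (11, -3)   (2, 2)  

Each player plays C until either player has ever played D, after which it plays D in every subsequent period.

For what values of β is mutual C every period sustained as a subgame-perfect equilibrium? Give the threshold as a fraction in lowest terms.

2/3

Cooperation forever yields 5 each period: 5/(1−β).
Deviating yields 11 once, then 2 forever: 11 + 2β/(1−β).
No profitable deviation requires 5/(1−β) ≥ 11 + 2β/(1−β).
Multiplying by (1−β): 5 ≥ 11(1−β) + 2β = 11 − 9β.
So 9β ≥ 6, i.e. β ≥ 6/9 = 2/3.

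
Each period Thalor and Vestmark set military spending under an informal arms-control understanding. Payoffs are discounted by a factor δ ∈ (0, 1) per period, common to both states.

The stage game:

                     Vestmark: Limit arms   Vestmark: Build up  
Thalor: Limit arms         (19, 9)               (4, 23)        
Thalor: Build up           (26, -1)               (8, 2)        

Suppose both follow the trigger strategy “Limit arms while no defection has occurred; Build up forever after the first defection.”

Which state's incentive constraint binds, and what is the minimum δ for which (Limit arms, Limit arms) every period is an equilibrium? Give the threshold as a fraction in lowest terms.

Thalor: cooperation gives 19 each period; deviation gives 26 once then 8 forever.
  19/(1−δ) ≥ 26 + 8δ/(1−δ) ⇒ δ ≥ 7/18.
Vestmark: cooperation gives 9 each period; deviation gives 23 once then 2 forever.
  δ ≥ 14/21 = 2/3.
Both must hold, so the binding constraint is Vestmark's: δ ≥ 2/3.

Vestmark; δ ≥ 2/3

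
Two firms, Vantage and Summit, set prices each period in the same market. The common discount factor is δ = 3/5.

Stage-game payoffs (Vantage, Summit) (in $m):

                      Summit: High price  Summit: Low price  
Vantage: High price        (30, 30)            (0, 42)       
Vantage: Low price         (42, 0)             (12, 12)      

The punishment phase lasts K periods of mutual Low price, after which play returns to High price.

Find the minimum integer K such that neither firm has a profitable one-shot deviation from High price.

No profitable deviation requires (30−12)(δ+…+δ^K) ≥ 42−30, i.e. δ+…+δ^K ≥ 2/3 ≈ 0.6667.
With δ = 3/5, the partial sums are K=1: 0.6000, K=2: 0.9600.
K = 2 is the first length at which the sum reaches 0.6667.

2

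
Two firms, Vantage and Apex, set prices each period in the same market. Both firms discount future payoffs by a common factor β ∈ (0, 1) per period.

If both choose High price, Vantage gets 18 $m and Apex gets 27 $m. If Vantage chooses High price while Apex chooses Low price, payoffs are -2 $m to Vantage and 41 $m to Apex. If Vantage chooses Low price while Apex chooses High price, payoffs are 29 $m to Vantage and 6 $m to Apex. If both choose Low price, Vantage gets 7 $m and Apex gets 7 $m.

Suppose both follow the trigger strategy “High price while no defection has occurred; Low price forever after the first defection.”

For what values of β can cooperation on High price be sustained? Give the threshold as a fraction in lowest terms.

1/2

Vantage: cooperation gives 18 each period; deviation gives 29 once then 7 forever.
  18/(1−β) ≥ 29 + 7β/(1−β) ⇒ β ≥ 11/22 = 1/2.
Apex: cooperation gives 27 each period; deviation gives 41 once then 7 forever.
  β ≥ 14/34 = 7/17.
Both must hold, so the binding constraint is Vantage's: β ≥ 1/2.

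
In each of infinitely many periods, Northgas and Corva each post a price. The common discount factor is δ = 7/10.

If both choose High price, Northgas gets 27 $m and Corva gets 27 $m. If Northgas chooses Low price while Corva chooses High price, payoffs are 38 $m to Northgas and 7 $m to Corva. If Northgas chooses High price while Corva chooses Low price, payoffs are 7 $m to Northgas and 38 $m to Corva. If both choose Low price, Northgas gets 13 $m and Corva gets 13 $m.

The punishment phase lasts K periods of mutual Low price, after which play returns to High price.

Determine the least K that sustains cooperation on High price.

IC: δ(1−δ^K)/(1−δ) ≥ (38−27)/(27−13) = 11/14.
With δ = 7/10: need 1 − δ^K ≥ 11/14·(1−7/10)/(7/10), i.e. δ^K ≤ 0.6633.
Since (7/10)^1 = 0.7000 and (7/10)^2 = 0.4900, the smallest such K is 2.

2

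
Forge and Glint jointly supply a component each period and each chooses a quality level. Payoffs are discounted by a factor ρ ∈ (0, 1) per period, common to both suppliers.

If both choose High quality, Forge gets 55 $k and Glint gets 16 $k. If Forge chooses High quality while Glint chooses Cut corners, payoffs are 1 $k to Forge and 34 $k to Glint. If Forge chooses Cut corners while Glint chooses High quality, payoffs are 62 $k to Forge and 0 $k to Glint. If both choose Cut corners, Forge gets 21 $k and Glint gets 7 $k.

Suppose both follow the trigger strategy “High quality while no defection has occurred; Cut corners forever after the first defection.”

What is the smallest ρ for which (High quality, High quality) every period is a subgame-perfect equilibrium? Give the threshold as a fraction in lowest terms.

2/3

Forge's threshold: (62−55)/(62−21) = 7/41.
Glint's threshold: (34−16)/(34−7) = 2/3.
7/41 < 2/3, so Glint binds and ρ* = 2/3.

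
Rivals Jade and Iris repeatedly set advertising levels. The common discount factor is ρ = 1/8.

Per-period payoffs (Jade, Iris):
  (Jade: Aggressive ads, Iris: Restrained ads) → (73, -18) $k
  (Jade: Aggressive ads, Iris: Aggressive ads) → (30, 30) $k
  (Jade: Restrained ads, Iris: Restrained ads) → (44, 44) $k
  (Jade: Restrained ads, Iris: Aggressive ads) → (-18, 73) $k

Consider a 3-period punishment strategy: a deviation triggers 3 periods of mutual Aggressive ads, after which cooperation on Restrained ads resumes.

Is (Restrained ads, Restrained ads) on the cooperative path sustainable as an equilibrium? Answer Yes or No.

A one-shot deviation gives 73 now, then 30 for 3 periods, then back to 44.
Gain from deviating: (73−44) today; loss: (44−30) in each of the next 3 periods.
No-deviation condition: (44−30)(ρ+…+ρ^3) ≥ 73−44, i.e. ρ+…+ρ^3 ≥ 29/14.
At ρ = 1/8: ρ+…+ρ^3 = 0.1426 < 2.0714.
So cooperation is not sustainable.

No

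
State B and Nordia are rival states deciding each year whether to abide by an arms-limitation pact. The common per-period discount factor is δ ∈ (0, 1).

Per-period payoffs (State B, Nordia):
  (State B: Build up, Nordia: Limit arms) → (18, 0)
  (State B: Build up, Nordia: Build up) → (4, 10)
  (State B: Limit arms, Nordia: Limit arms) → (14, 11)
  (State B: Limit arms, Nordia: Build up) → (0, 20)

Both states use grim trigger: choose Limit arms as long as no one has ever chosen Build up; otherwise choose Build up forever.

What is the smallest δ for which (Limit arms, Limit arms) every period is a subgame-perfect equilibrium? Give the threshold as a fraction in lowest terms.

9/10

State B: cooperation gives 14 each period; deviation gives 18 once then 4 forever.
  14/(1−δ) ≥ 18 + 4δ/(1−δ) ⇒ δ ≥ 4/14 = 2/7.
Nordia: cooperation gives 11 each period; deviation gives 20 once then 10 forever.
  δ ≥ 9/10.
Both must hold, so the binding constraint is Nordia's: δ ≥ 9/10.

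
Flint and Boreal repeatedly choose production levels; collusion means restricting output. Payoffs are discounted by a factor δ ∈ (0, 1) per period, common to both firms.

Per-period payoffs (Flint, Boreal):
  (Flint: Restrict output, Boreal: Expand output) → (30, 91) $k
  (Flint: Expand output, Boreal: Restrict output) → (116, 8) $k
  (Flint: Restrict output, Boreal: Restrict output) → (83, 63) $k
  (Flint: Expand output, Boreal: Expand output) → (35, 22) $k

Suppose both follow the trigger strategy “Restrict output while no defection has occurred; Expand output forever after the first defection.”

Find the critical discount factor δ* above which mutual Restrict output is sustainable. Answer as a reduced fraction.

11/27

Flint's threshold: (116−83)/(116−35) = 11/27.
Boreal's threshold: (91−63)/(91−22) = 28/69.
11/27 > 28/69, so Flint binds and δ* = 11/27.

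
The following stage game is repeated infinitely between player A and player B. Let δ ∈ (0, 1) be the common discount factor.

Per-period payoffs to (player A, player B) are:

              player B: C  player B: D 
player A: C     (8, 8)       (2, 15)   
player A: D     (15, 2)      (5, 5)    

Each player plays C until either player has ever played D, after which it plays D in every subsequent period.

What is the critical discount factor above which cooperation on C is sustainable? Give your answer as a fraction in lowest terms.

8/(1−δ) ≥ 15 + 5δ/(1−δ)
8 ≥ 15 − 10δ
δ ≥ 7/10.

7/10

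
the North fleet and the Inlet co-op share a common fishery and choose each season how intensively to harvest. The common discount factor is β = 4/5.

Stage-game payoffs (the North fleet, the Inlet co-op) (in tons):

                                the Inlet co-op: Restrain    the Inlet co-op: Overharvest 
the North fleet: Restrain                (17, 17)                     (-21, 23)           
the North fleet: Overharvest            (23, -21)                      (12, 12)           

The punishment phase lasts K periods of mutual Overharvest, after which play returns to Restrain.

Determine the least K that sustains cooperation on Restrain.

2

Need Σ_{k=1}^{K} β^k ≥ (23−17)/(17−12) = 1.2000 at β = 4/5.
At K = 1 the sum is 0.8000 < 1.2000; at K = 2 it is 1.4400 ≥ 1.2000.
So the minimum punishment length is K = 2.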